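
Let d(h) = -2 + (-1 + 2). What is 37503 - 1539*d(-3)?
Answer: 39042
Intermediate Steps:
d(h) = -1 (d(h) = -2 + 1 = -1)
37503 - 1539*d(-3) = 37503 - 1539*(-1) = 37503 - 1*(-1539) = 37503 + 1539 = 39042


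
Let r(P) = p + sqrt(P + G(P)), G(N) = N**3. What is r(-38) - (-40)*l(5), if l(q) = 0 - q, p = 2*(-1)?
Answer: -202 + 17*I*sqrt(190) ≈ -202.0 + 234.33*I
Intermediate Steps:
p = -2
l(q) = -q
r(P) = -2 + sqrt(P + P**3)
r(-38) - (-40)*l(5) = (-2 + sqrt(-38 + (-38)**3)) - (-40)*(-1*5) = (-2 + sqrt(-38 - 54872)) - (-40)*(-5) = (-2 + sqrt(-54910)) - 1*200 = (-2 + 17*I*sqrt(190)) - 200 = -202 + 17*I*sqrt(190)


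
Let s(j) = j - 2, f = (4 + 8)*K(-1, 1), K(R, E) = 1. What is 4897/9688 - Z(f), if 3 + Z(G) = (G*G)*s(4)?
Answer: -2756183/9688 ≈ -284.49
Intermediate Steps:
f = 12 (f = (4 + 8)*1 = 12*1 = 12)
s(j) = -2 + j
Z(G) = -3 + 2*G² (Z(G) = -3 + (G*G)*(-2 + 4) = -3 + G²*2 = -3 + 2*G²)
4897/9688 - Z(f) = 4897/9688 - (-3 + 2*12²) = 4897*(1/9688) - (-3 + 2*144) = 4897/9688 - (-3 + 288) = 4897/9688 - 1*285 = 4897/9688 - 285 = -2756183/9688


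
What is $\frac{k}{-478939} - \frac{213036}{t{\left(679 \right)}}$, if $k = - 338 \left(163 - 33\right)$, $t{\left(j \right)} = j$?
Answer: $- \frac{102001413544}{325199581} \approx -313.66$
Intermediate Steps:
$k = -43940$ ($k = \left(-338\right) 130 = -43940$)
$\frac{k}{-478939} - \frac{213036}{t{\left(679 \right)}} = - \frac{43940}{-478939} - \frac{213036}{679} = \left(-43940\right) \left(- \frac{1}{478939}\right) - \frac{213036}{679} = \frac{43940}{478939} - \frac{213036}{679} = - \frac{102001413544}{325199581}$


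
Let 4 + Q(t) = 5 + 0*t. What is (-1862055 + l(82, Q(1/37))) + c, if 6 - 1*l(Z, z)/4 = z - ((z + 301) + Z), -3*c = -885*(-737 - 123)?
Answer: -2114199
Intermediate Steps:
c = -253700 (c = -(-295)*(-737 - 123) = -(-295)*(-860) = -1/3*761100 = -253700)
Q(t) = 1 (Q(t) = -4 + (5 + 0*t) = -4 + (5 + 0) = -4 + 5 = 1)
l(Z, z) = 1228 + 4*Z (l(Z, z) = 24 - 4*(z - ((z + 301) + Z)) = 24 - 4*(z - ((301 + z) + Z)) = 24 - 4*(z - (301 + Z + z)) = 24 - 4*(z + (-301 - Z - z)) = 24 - 4*(-301 - Z) = 24 + (1204 + 4*Z) = 1228 + 4*Z)
(-1862055 + l(82, Q(1/37))) + c = (-1862055 + (1228 + 4*82)) - 253700 = (-1862055 + (1228 + 328)) - 253700 = (-1862055 + 1556) - 253700 = -1860499 - 253700 = -2114199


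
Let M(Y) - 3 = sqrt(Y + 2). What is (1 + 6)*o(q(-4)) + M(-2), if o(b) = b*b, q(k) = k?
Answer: 115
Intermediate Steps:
M(Y) = 3 + sqrt(2 + Y) (M(Y) = 3 + sqrt(Y + 2) = 3 + sqrt(2 + Y))
o(b) = b**2
(1 + 6)*o(q(-4)) + M(-2) = (1 + 6)*(-4)**2 + (3 + sqrt(2 - 2)) = 7*16 + (3 + sqrt(0)) = 112 + (3 + 0) = 112 + 3 = 115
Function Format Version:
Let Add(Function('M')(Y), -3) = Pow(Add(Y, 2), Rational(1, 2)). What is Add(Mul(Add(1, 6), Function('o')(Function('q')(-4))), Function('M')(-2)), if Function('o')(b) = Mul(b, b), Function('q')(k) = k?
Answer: 115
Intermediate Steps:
Function('M')(Y) = Add(3, Pow(Add(2, Y), Rational(1, 2))) (Function('M')(Y) = Add(3, Pow(Add(Y, 2), Rational(1, 2))) = Add(3, Pow(Add(2, Y), Rational(1, 2))))
Function('o')(b) = Pow(b, 2)
Add(Mul(Add(1, 6), Function('o')(Function('q')(-4))), Function('M')(-2)) = Add(Mul(Add(1, 6), Pow(-4, 2)), Add(3, Pow(Add(2, -2), Rational(1, 2)))) = Add(Mul(7, 16), Add(3, Pow(0, Rational(1, 2)))) = Add(112, Add(3, 0)) = Add(112, 3) = 115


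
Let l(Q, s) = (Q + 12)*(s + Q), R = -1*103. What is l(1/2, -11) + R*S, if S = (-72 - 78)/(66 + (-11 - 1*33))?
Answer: 25125/44 ≈ 571.02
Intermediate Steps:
R = -103
S = -75/11 (S = -150/(66 + (-11 - 33)) = -150/(66 - 44) = -150/22 = -150*1/22 = -75/11 ≈ -6.8182)
l(Q, s) = (12 + Q)*(Q + s)
l(1/2, -11) + R*S = ((1/2)**2 + 12*(1/2) + 12*(-11) + (1/2)*(-11)) - 103*(-75/11) = ((1*(1/2))**2 + 12*(1*(1/2)) - 132 + (1*(1/2))*(-11)) + 7725/11 = ((1/2)**2 + 12*(1/2) - 132 + (1/2)*(-11)) + 7725/11 = (1/4 + 6 - 132 - 11/2) + 7725/11 = -525/4 + 7725/11 = 25125/44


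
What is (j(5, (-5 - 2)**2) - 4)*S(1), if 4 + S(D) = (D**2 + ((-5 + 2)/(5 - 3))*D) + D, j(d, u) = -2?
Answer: 21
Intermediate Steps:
S(D) = -4 + D**2 - D/2 (S(D) = -4 + ((D**2 + ((-5 + 2)/(5 - 3))*D) + D) = -4 + ((D**2 + (-3/2)*D) + D) = -4 + ((D**2 + (-3*1/2)*D) + D) = -4 + ((D**2 - 3*D/2) + D) = -4 + (D**2 - D/2) = -4 + D**2 - D/2)
(j(5, (-5 - 2)**2) - 4)*S(1) = (-2 - 4)*(-4 + 1**2 - 1/2*1) = -6*(-4 + 1 - 1/2) = -6*(-7/2) = 21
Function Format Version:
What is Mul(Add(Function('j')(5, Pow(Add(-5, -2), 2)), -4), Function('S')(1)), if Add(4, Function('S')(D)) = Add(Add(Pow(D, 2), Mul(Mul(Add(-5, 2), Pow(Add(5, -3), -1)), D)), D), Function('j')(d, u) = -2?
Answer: 21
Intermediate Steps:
Function('S')(D) = Add(-4, Pow(D, 2), Mul(Rational(-1, 2), D)) (Function('S')(D) = Add(-4, Add(Add(Pow(D, 2), Mul(Mul(Add(-5, 2), Pow(Add(5, -3), -1)), D)), D)) = Add(-4, Add(Add(Pow(D, 2), Mul(Mul(-3, Pow(2, -1)), D)), D)) = Add(-4, Add(Add(Pow(D, 2), Mul(Mul(-3, Rational(1, 2)), D)), D)) = Add(-4, Add(Add(Pow(D, 2), Mul(Rational(-3, 2), D)), D)) = Add(-4, Add(Pow(D, 2), Mul(Rational(-1, 2), D))) = Add(-4, Pow(D, 2), Mul(Rational(-1, 2), D)))
Mul(Add(Function('j')(5, Pow(Add(-5, -2), 2)), -4), Function('S')(1)) = Mul(Add(-2, -4), Add(-4, Pow(1, 2), Mul(Rational(-1, 2), 1))) = Mul(-6, Add(-4, 1, Rational(-1, 2))) = Mul(-6, Rational(-7, 2)) = 21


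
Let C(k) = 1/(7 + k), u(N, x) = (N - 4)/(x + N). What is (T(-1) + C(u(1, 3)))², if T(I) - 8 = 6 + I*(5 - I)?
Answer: 41616/625 ≈ 66.586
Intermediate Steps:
u(N, x) = (-4 + N)/(N + x)
T(I) = 14 + I*(5 - I) (T(I) = 8 + (6 + I*(5 - I)) = 14 + I*(5 - I))
(T(-1) + C(u(1, 3)))² = ((14 - 1*(-1)² + 5*(-1)) + 1/(7 + (-4 + 1)/(1 + 3)))² = ((14 - 1*1 - 5) + 1/(7 - 3/4))² = ((14 - 1 - 5) + 1/(7 + (¼)*(-3)))² = (8 + 1/(7 - ¾))² = (8 + 1/(25/4))² = (8 + 4/25)² = (204/25)² = 41616/625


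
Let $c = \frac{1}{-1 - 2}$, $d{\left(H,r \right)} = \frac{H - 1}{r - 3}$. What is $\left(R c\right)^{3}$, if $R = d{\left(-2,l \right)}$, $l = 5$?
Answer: $\frac{1}{8} \approx 0.125$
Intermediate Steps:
$d{\left(H,r \right)} = \frac{-1 + H}{-3 + r}$
$R = - \frac{3}{2}$ ($R = \frac{-1 - 2}{-3 + 5} = \frac{1}{2} \left(-3\right) = - \frac{3}{2} \approx -1.5$)
$c = - \frac{1}{3}$ ($c = \frac{1}{-3} = - \frac{1}{3} \approx -0.33333$)
$\left(R c\right)^{3} = \left(\left(- \frac{3}{2}\right) \left(- \frac{1}{3}\right)\right)^{3} = \left(\frac{1}{2}\right)^{3} = \frac{1}{8}$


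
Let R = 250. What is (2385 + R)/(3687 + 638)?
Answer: 527/865 ≈ 0.60925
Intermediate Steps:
(2385 + R)/(3687 + 638) = (2385 + 250)/(3687 + 638) = 2635/4325 = 2635*(1/4325) = 527/865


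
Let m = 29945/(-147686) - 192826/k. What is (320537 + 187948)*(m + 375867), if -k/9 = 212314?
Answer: 8989208329745959551805/47033708106 ≈ 1.9112e+11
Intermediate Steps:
k = -1910826 (k = -9*212314 = -1910826)
m = -14370991967/141101124318 (m = 29945/(-147686) - 192826/(-1910826) = 29945*(-1/147686) - 192826*(-1/1910826) = -29945/147686 + 96413/955413 = -14370991967/141101124318 ≈ -0.10185)
(320537 + 187948)*(m + 375867) = (320537 + 187948)*(-14370991967/141101124318 + 375867) = 508485*(53035241923041739/141101124318) = 8989208329745959551805/47033708106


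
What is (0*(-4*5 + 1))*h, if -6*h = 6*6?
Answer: 0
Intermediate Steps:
h = -6 ≈ -6.0000
(0*(-4*5 + 1))*h = (0*(-4*5 + 1))*(-6) = (0*(-20 + 1))*(-6) = (0*(-19))*(-6) = 0*(-6) = 0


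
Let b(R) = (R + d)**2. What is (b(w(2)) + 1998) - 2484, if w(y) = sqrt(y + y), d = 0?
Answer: -482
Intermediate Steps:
w(y) = sqrt(2)*sqrt(y) (w(y) = sqrt(2*y) = sqrt(2)*sqrt(y))
b(R) = R**2 (b(R) = (R + 0)**2 = R**2)
(b(w(2)) + 1998) - 2484 = ((sqrt(2)*sqrt(2))**2 + 1998) - 2484 = (2**2 + 1998) - 2484 = (4 + 1998) - 2484 = 2002 - 2484 = -482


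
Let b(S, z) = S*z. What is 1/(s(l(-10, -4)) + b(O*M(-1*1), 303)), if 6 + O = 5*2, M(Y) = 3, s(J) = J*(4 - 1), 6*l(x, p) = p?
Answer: 1/3634 ≈ 0.00027518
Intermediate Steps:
l(x, p) = p/6
s(J) = 3*J (s(J) = J*3 = 3*J)
O = 4 (O = -6 + 5*2 = -6 + 10 = 4)
1/(s(l(-10, -4)) + b(O*M(-1*1), 303)) = 1/(3*((1/6)*(-4)) + (4*3)*303) = 1/(3*(-2/3) + 12*303) = 1/(-2 + 3636) = 1/3634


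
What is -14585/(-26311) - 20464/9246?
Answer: -201787697/121635753 ≈ -1.6590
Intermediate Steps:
-14585/(-26311) - 20464/9246 = -14585*(-1/26311) - 20464*1/9246 = 14585/26311 - 10232/4623 = -201787697/121635753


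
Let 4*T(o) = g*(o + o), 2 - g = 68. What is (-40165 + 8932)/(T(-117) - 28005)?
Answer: 10411/8048 ≈ 1.2936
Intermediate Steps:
g = -66 (g = 2 - 1*68 = 2 - 68 = -66)
T(o) = -33*o (T(o) = (-66*(o + o))/4 = (-132*o)/4 = -33*o)
(-40165 + 8932)/(T(-117) - 28005) = (-40165 + 8932)/(-33*(-117) - 28005) = -31233/(3861 - 28005) = -31233/(-24144) = -31233*(-1/24144) = 10411/8048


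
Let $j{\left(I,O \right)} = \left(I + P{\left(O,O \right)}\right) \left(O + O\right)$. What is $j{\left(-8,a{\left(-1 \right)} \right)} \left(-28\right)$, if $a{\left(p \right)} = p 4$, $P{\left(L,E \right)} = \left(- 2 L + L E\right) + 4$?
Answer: $4480$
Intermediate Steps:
$P{\left(L,E \right)} = 4 - 2 L + E L$ ($P{\left(L,E \right)} = \left(- 2 L + E L\right) + 4 = 4 - 2 L + E L$)
$a{\left(p \right)} = 4 p$
$j{\left(I,O \right)} = 2 O \left(4 + I + O^{2} - 2 O\right)$ ($j{\left(I,O \right)} = \left(I + \left(4 - 2 O + O O\right)\right) \left(O + O\right) = \left(I + \left(4 - 2 O + O^{2}\right)\right) 2 O = \left(I + \left(4 + O^{2} - 2 O\right)\right) 2 O = \left(4 + I + O^{2} - 2 O\right) 2 O = 2 O \left(4 + I + O^{2} - 2 O\right)$)
$j{\left(-8,a{\left(-1 \right)} \right)} \left(-28\right) = 2 \cdot 4 \left(-1\right) \left(4 - 8 + \left(4 \left(-1\right)\right)^{2} - 2 \cdot 4 \left(-1\right)\right) \left(-28\right) = 2 \left(-4\right) \left(4 - 8 + \left(-4\right)^{2} - -8\right) \left(-28\right) = 2 \left(-4\right) \left(4 - 8 + 16 + 8\right) \left(-28\right) = 2 \left(-4\right) 20 \left(-28\right) = \left(-160\right) \left(-28\right) = 4480$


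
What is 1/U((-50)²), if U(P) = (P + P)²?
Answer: 1/25000000 ≈ 4.0000e-8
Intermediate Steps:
U(P) = 4*P² (U(P) = (2*P)² = 4*P²)
1/U((-50)²) = 1/(4*((-50)²)²) = 1/(4*2500²) = 1/(4*6250000) = 1/25000000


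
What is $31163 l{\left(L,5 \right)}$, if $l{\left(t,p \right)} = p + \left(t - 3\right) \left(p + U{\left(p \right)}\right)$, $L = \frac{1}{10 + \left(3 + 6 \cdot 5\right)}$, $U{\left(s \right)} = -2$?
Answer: $- \frac{5266547}{43} \approx -1.2248 \cdot 10^{5}$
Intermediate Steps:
$L = \frac{1}{43}$ ($L = \frac{1}{10 + \left(3 + 30\right)} = \frac{1}{10 + 33} = \frac{1}{43} \approx 0.023256$)
$l{\left(t,p \right)} = p + \left(-3 + t\right) \left(-2 + p\right)$ ($l{\left(t,p \right)} = p + \left(t - 3\right) \left(p - 2\right) = p + \left(-3 + t\right) \left(-2 + p\right)$)
$31163 l{\left(L,5 \right)} = 31163 \left(6 - 10 - \frac{2}{43} + 5 \cdot \frac{1}{43}\right) = 31163 \left(6 - 10 - \frac{2}{43} + \frac{5}{43}\right) = 31163 \left(- \frac{169}{43}\right) = - \frac{5266547}{43}$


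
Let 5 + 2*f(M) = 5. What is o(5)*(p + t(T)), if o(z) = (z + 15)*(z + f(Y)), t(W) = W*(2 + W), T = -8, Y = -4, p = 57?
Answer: 10500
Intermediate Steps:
f(M) = 0 (f(M) = -5/2 + (½)*5 = -5/2 + 5/2 = 0)
o(z) = z*(15 + z) (o(z) = (z + 15)*(z + 0) = (15 + z)*z = z*(15 + z))
o(5)*(p + t(T)) = (5*(15 + 5))*(57 - 8*(2 - 8)) = (5*20)*(57 - 8*(-6)) = 100*(57 + 48) = 100*105 = 10500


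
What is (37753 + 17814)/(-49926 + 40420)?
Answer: -55567/9506 ≈ -5.8455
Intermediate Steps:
(37753 + 17814)/(-49926 + 40420) = 55567/(-9506) = 55567*(-1/9506) = -55567/9506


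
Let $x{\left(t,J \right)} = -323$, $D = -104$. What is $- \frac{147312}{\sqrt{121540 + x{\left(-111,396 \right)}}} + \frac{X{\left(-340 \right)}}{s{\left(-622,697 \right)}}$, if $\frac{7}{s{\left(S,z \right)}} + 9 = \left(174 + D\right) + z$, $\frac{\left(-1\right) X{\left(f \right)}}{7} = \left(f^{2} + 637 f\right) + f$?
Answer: $76800560 - \frac{147312 \sqrt{121217}}{121217} \approx 7.68 \cdot 10^{7}$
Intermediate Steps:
$X{\left(f \right)} = - 4466 f - 7 f^{2}$ ($X{\left(f \right)} = - 7 \left(\left(f^{2} + 637 f\right) + f\right) = - 7 \left(f^{2} + 638 f\right) = - 4466 f - 7 f^{2}$)
$s{\left(S,z \right)} = \frac{7}{61 + z}$ ($s{\left(S,z \right)} = \frac{7}{-9 + \left(\left(174 - 104\right) + z\right)} = \frac{7}{-9 + \left(70 + z\right)} = \frac{7}{61 + z}$)
$- \frac{147312}{\sqrt{121540 + x{\left(-111,396 \right)}}} + \frac{X{\left(-340 \right)}}{s{\left(-622,697 \right)}} = - \frac{147312}{\sqrt{121540 - 323}} + \frac{\left(-7\right) \left(-340\right) \left(638 - 340\right)}{7 \frac{1}{61 + 697}} = - \frac{147312}{\sqrt{121217}} + \frac{\left(-7\right) \left(-340\right) 298}{7 \cdot \frac{1}{758}} = - 147312 \frac{\sqrt{121217}}{121217} + \frac{709240}{7 \cdot \frac{1}{758}} = - \frac{147312 \sqrt{121217}}{121217} + \frac{709240}{\frac{7}{758}} = - \frac{147312 \sqrt{121217}}{121217} + 709240 \cdot \frac{758}{7} = - \frac{147312 \sqrt{121217}}{121217} + 76800560 = 76800560 - \frac{147312 \sqrt{121217}}{121217}$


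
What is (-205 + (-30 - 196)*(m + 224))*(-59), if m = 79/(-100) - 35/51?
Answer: 7597027207/2550 ≈ 2.9792e+6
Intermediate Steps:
m = -7529/5100 (m = 79*(-1/100) - 35*1/51 = -79/100 - 35/51 = -7529/5100 ≈ -1.4763)
(-205 + (-30 - 196)*(m + 224))*(-59) = (-205 + (-30 - 196)*(-7529/5100 + 224))*(-59) = (-205 - 226*1134871/5100)*(-59) = (-205 - 128240423/2550)*(-59) = -128763173/2550*(-59) = 7597027207/2550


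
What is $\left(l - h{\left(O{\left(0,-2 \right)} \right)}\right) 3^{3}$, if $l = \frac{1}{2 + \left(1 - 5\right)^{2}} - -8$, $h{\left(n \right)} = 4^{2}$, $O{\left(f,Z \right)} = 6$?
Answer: $- \frac{429}{2} \approx -214.5$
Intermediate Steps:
$h{\left(n \right)} = 16$
$l = \frac{145}{18}$ ($l = \frac{1}{2 + \left(-4\right)^{2}} + 8 = \frac{1}{2 + 16} + 8 = \frac{1}{18} + 8 = \frac{145}{18} \approx 8.0556$)
$\left(l - h{\left(O{\left(0,-2 \right)} \right)}\right) 3^{3} = \left(\frac{145}{18} - 16\right) 3^{3} = \left(\frac{145}{18} - 16\right) 27 = \left(- \frac{143}{18}\right) 27 = - \frac{429}{2}$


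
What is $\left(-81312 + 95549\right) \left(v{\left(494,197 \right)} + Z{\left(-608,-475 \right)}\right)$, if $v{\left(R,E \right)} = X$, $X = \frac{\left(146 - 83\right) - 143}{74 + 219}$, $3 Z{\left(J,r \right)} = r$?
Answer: $- \frac{1984851355}{879} \approx -2.2581 \cdot 10^{6}$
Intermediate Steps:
$Z{\left(J,r \right)} = \frac{r}{3}$
$X = - \frac{80}{293}$ ($X = \frac{63 - 143}{293} = \left(-80\right) \frac{1}{293} = - \frac{80}{293} \approx -0.27304$)
$v{\left(R,E \right)} = - \frac{80}{293}$
$\left(-81312 + 95549\right) \left(v{\left(494,197 \right)} + Z{\left(-608,-475 \right)}\right) = \left(-81312 + 95549\right) \left(- \frac{80}{293} + \frac{1}{3} \left(-475\right)\right) = 14237 \left(- \frac{80}{293} - \frac{475}{3}\right) = 14237 \left(- \frac{139415}{879}\right) = - \frac{1984851355}{879}$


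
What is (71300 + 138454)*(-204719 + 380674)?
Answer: 36907265070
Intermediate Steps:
(71300 + 138454)*(-204719 + 380674) = 209754*175955 = 36907265070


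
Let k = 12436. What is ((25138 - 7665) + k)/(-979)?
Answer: -2719/89 ≈ -30.551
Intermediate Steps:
((25138 - 7665) + k)/(-979) = ((25138 - 7665) + 12436)/(-979) = (17473 + 12436)*(-1/979) = 29909*(-1/979) = -2719/89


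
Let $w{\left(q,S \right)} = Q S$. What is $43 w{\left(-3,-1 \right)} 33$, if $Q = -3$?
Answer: $4257$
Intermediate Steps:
$w{\left(q,S \right)} = - 3 S$
$43 w{\left(-3,-1 \right)} 33 = 43 \left(\left(-3\right) \left(-1\right)\right) 33 = 43 \cdot 3 \cdot 33 = 129 \cdot 33 = 4257$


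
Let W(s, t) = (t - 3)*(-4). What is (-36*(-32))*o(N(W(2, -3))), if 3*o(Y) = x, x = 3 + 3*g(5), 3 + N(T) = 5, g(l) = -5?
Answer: -4608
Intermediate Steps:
W(s, t) = 12 - 4*t (W(s, t) = (-3 + t)*(-4) = 12 - 4*t)
N(T) = 2 (N(T) = -3 + 5 = 2)
x = -12 (x = 3 + 3*(-5) = 3 - 15 = -12)
o(Y) = -4 (o(Y) = (⅓)*(-12) = -4)
(-36*(-32))*o(N(W(2, -3))) = -36*(-32)*(-4) = 1152*(-4) = -4608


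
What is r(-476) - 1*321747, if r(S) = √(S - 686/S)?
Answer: -321747 + I*√548590/34 ≈ -3.2175e+5 + 21.784*I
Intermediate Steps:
r(-476) - 1*321747 = √(-476 - 686/(-476)) - 1*321747 = √(-476 - 686*(-1/476)) - 321747 = √(-476 + 49/34) - 321747 = √(-16135/34) - 321747 = I*√548590/34 - 321747 = -321747 + I*√548590/34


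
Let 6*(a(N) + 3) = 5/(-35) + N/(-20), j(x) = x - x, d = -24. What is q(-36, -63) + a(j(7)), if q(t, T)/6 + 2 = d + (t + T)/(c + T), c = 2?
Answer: -382471/2562 ≈ -149.29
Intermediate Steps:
q(t, T) = -156 + 6*(T + t)/(2 + T) (q(t, T) = -12 + 6*(-24 + (t + T)/(2 + T)) = -12 + 6*(-24 + (T + t)/(2 + T)) = -12 + (-144 + 6*(T + t)/(2 + T)) = -156 + 6*(T + t)/(2 + T))
j(x) = 0
a(N) = -127/42 - N/120 (a(N) = -3 + (5/(-35) + N/(-20))/6 = -3 + (5*(-1/35) + N*(-1/20))/6 = -3 + (-⅐ - N/20)/6 = -3 + (-1/42 - N/120) = -127/42 - N/120)
q(-36, -63) + a(j(7)) = 6*(-52 - 36 - 25*(-63))/(2 - 63) + (-127/42 - 1/120*0) = 6*(-52 - 36 + 1575)/(-61) + (-127/42 + 0) = 6*(-1/61)*1487 - 127/42 = -8922/61 - 127/42 = -382471/2562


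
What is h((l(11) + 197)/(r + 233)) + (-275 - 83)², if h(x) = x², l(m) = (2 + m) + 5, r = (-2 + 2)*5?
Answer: 6957941621/54289 ≈ 1.2816e+5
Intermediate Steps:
r = 0 (r = 0*5 = 0)
l(m) = 7 + m
h((l(11) + 197)/(r + 233)) + (-275 - 83)² = (((7 + 11) + 197)/(0 + 233))² + (-275 - 83)² = ((18 + 197)/233)² + (-358)² = (215*(1/233))² + 128164 = (215/233)² + 128164 = 46225/54289 + 128164 = 6957941621/54289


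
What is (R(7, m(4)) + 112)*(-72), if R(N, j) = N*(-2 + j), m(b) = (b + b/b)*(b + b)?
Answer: -27216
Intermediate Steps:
m(b) = 2*b*(1 + b) (m(b) = (b + 1)*(2*b) = (1 + b)*(2*b) = 2*b*(1 + b))
(R(7, m(4)) + 112)*(-72) = (7*(-2 + 2*4*(1 + 4)) + 112)*(-72) = (7*(-2 + 2*4*5) + 112)*(-72) = (7*(-2 + 40) + 112)*(-72) = (7*38 + 112)*(-72) = (266 + 112)*(-72) = 378*(-72) = -27216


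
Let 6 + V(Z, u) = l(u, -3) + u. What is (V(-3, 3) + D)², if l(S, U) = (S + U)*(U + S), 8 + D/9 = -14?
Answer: 40401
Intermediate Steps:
D = -198 (D = -72 + 9*(-14) = -72 - 126 = -198)
l(S, U) = (S + U)² (l(S, U) = (S + U)*(S + U) = (S + U)²)
V(Z, u) = -6 + u + (-3 + u)² (V(Z, u) = -6 + ((u - 3)² + u) = -6 + ((-3 + u)² + u) = -6 + (u + (-3 + u)²) = -6 + u + (-3 + u)²)
(V(-3, 3) + D)² = ((-6 + 3 + (-3 + 3)²) - 198)² = ((-6 + 3 + 0²) - 198)² = ((-6 + 3 + 0) - 198)² = (-3 - 198)² = (-201)² = 40401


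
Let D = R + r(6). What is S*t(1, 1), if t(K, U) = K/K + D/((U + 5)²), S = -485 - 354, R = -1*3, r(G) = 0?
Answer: -9229/12 ≈ -769.08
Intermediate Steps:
R = -3
D = -3 (D = -3 + 0 = -3)
S = -839
t(K, U) = 1 - 3/(5 + U)² (t(K, U) = K/K - 3/(U + 5)² = 1 - 3/(5 + U)²)
S*t(1, 1) = -839*(1 - 3/(5 + 1)²) = -839*(1 - 3/6²) = -839*(1 - 3*1/36) = -839*(1 - 1/12) = -839*11/12 = -9229/12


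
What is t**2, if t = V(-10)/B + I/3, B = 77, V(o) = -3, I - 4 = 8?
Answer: 93025/5929 ≈ 15.690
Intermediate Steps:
I = 12 (I = 4 + 8 = 12)
t = 305/77 (t = -3/77 + 12/3 = -3*1/77 + 12*(1/3) = -3/77 + 4 = 305/77 ≈ 3.9610)
t**2 = (305/77)**2 = 93025/5929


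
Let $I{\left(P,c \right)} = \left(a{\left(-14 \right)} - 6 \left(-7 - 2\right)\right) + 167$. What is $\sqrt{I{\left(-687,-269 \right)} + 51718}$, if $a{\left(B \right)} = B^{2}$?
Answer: $\sqrt{52135} \approx 228.33$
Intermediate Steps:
$I{\left(P,c \right)} = 417$ ($I{\left(P,c \right)} = \left(\left(-14\right)^{2} - 6 \left(-7 - 2\right)\right) + 167 = \left(196 - -54\right) + 167 = \left(196 + 54\right) + 167 = 250 + 167 = 417$)
$\sqrt{I{\left(-687,-269 \right)} + 51718} = \sqrt{417 + 51718} = \sqrt{52135}$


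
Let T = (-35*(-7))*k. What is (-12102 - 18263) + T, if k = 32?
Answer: -22525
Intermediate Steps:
T = 7840 (T = -35*(-7)*32 = 245*32 = 7840)
(-12102 - 18263) + T = (-12102 - 18263) + 7840 = -30365 + 7840 = -22525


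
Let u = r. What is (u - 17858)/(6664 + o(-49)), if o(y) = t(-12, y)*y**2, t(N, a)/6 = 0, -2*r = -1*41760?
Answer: 1511/3332 ≈ 0.45348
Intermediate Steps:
r = 20880 (r = -(-1)*41760/2 = -1/2*(-41760) = 20880)
u = 20880
t(N, a) = 0 (t(N, a) = 6*0 = 0)
o(y) = 0 (o(y) = 0*y**2 = 0)
(u - 17858)/(6664 + o(-49)) = (20880 - 17858)/(6664 + 0) = 3022/6664 = 3022*(1/6664) = 1511/3332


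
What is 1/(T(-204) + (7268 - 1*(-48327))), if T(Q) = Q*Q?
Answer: 1/97211 ≈ 1.0287e-5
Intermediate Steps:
T(Q) = Q²
1/(T(-204) + (7268 - 1*(-48327))) = 1/((-204)² + (7268 - 1*(-48327))) = 1/(41616 + (7268 + 48327)) = 1/(41616 + 55595) = 1/97211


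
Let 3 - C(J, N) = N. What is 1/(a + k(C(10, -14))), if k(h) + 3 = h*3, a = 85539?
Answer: 1/85587 ≈ 1.1684e-5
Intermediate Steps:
C(J, N) = 3 - N
k(h) = -3 + 3*h (k(h) = -3 + h*3 = -3 + 3*h)
1/(a + k(C(10, -14))) = 1/(85539 + (-3 + 3*(3 - 1*(-14)))) = 1/(85539 + (-3 + 3*(3 + 14))) = 1/(85539 + (-3 + 3*17)) = 1/(85539 + (-3 + 51)) = 1/(85539 + 48) = 1/85587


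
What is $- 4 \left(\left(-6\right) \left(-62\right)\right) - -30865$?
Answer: $29377$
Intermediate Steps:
$- 4 \left(\left(-6\right) \left(-62\right)\right) - -30865 = \left(-4\right) 372 + 30865 = -1488 + 30865 = 29377$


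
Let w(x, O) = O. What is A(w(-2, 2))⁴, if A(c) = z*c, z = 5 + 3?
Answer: 65536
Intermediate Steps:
z = 8
A(c) = 8*c
A(w(-2, 2))⁴ = (8*2)⁴ = 16⁴ = 65536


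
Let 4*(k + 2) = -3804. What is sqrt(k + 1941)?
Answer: 2*sqrt(247) ≈ 31.432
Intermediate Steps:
k = -953 (k = -2 + (1/4)*(-3804) = -2 - 951 = -953)
sqrt(k + 1941) = sqrt(-953 + 1941) = sqrt(988) = 2*sqrt(247)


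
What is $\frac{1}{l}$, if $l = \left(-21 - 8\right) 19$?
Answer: $- \frac{1}{551} \approx -0.0018149$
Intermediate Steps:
$l = -551$ ($l = \left(-29\right) 19 = -551$)
$\frac{1}{l} = \frac{1}{-551} = - \frac{1}{551}$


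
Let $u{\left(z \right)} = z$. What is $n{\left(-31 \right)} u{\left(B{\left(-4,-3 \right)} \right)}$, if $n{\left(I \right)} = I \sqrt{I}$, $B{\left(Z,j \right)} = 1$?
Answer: $- 31 i \sqrt{31} \approx - 172.6 i$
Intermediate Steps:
$n{\left(I \right)} = I^{\frac{3}{2}}$
$n{\left(-31 \right)} u{\left(B{\left(-4,-3 \right)} \right)} = \left(-31\right)^{\frac{3}{2}} \cdot 1 = - 31 i \sqrt{31} \cdot 1 = - 31 i \sqrt{31}$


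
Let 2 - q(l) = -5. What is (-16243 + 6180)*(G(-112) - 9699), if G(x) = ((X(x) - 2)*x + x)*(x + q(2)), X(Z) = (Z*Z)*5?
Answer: -7422124051683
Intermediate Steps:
q(l) = 7 (q(l) = 2 - 1*(-5) = 2 + 5 = 7)
X(Z) = 5*Z**2 (X(Z) = Z**2*5 = 5*Z**2)
G(x) = (7 + x)*(x + x*(-2 + 5*x**2)) (G(x) = ((5*x**2 - 2)*x + x)*(x + 7) = ((-2 + 5*x**2)*x + x)*(7 + x) = (x*(-2 + 5*x**2) + x)*(7 + x) = (x + x*(-2 + 5*x**2))*(7 + x) = (7 + x)*(x + x*(-2 + 5*x**2)))
(-16243 + 6180)*(G(-112) - 9699) = (-16243 + 6180)*(-112*(-7 - 1*(-112) + 5*(-112)**3 + 35*(-112)**2) - 9699) = -10063*(-112*(-7 + 112 + 5*(-1404928) + 35*12544) - 9699) = -10063*(-112*(-7 + 112 - 7024640 + 439040) - 9699) = -10063*(-112*(-6585495) - 9699) = -10063*(737575440 - 9699) = -10063*737565741 = -7422124051683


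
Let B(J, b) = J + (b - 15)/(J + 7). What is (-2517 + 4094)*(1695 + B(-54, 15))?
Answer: 2587857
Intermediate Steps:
B(J, b) = J + (-15 + b)/(7 + J)
(-2517 + 4094)*(1695 + B(-54, 15)) = (-2517 + 4094)*(1695 + (-15 + 15 + (-54)**2 + 7*(-54))/(7 - 54)) = 1577*(1695 + (-15 + 15 + 2916 - 378)/(-47)) = 1577*(1695 - 1/47*2538) = 1577*(1695 - 54) = 1577*1641 = 2587857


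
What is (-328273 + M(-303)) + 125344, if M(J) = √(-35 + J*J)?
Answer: -202929 + √91774 ≈ -2.0263e+5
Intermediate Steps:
M(J) = √(-35 + J²)
(-328273 + M(-303)) + 125344 = (-328273 + √(-35 + (-303)²)) + 125344 = (-328273 + √(-35 + 91809)) + 125344 = (-328273 + √91774) + 125344 = -202929 + √91774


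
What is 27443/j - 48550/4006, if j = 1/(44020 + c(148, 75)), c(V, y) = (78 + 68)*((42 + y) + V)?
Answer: 4546430467315/2003 ≈ 2.2698e+9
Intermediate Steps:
c(V, y) = 6132 + 146*V + 146*y (c(V, y) = 146*(42 + V + y) = 6132 + 146*V + 146*y)
j = 1/82710 (j = 1/(44020 + (6132 + 146*148 + 146*75)) = 1/(44020 + (6132 + 21608 + 10950)) = 1/(44020 + 38690) = 1/82710 ≈ 1.2090e-5)
27443/j - 48550/4006 = 27443/(1/82710) - 48550/4006 = 27443*82710 - 48550*1/4006 = 2269810530 - 24275/2003 = 4546430467315/2003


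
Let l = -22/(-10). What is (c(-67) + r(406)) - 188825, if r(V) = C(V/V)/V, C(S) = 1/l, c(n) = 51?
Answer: -843064679/4466 ≈ -1.8877e+5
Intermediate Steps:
l = 11/5 (l = -22*(-⅒) = 11/5 ≈ 2.2000)
C(S) = 5/11 (C(S) = 1/(11/5) = 5/11)
r(V) = 5/(11*V)
(c(-67) + r(406)) - 188825 = (51 + (5/11)/406) - 188825 = (51 + (5/11)*(1/406)) - 188825 = (51 + 5/4466) - 188825 = 227771/4466 - 188825 = -843064679/4466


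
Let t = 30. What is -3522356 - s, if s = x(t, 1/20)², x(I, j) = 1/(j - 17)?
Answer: -404792674276/114921 ≈ -3.5224e+6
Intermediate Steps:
x(I, j) = 1/(-17 + j)
s = 400/114921 (s = (1/(-17 + 1/20))² = (1/(-339/20))² = (-20/339)² = 400/114921 ≈ 0.0034807)
-3522356 - s = -3522356 - 1*400/114921 = -3522356 - 400/114921 = -404792674276/114921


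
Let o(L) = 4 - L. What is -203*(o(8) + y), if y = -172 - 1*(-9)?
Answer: 33901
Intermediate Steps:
y = -163 (y = -172 + 9 = -163)
-203*(o(8) + y) = -203*((4 - 1*8) - 163) = -203*((4 - 8) - 163) = -203*(-4 - 163) = -203*(-167) = 33901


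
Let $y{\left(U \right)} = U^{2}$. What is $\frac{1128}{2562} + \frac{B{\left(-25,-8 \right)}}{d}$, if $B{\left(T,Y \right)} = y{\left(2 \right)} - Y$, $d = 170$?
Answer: $\frac{18542}{36295} \approx 0.51087$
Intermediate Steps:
$B{\left(T,Y \right)} = 4 - Y$ ($B{\left(T,Y \right)} = 2^{2} - Y = 4 - Y$)
$\frac{1128}{2562} + \frac{B{\left(-25,-8 \right)}}{d} = \frac{1128}{2562} + \frac{4 - -8}{170} = 1128 \cdot \frac{1}{2562} + \left(4 + 8\right) \frac{1}{170} = \frac{188}{427} + 12 \cdot \frac{1}{170} = \frac{188}{427} + \frac{6}{85} = \frac{18542}{36295}$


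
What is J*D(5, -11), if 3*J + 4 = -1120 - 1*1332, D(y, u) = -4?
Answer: 9824/3 ≈ 3274.7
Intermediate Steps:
J = -2456/3 (J = -4/3 + (-1120 - 1*1332)/3 = -4/3 + (-1120 - 1332)/3 = -4/3 + (⅓)*(-2452) = -4/3 - 2452/3 = -2456/3 ≈ -818.67)
J*D(5, -11) = -2456/3*(-4) = 9824/3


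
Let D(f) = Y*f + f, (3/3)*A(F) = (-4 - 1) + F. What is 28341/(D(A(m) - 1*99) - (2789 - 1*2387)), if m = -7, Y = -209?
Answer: 9447/7562 ≈ 1.2493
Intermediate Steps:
A(F) = -5 + F (A(F) = (-4 - 1) + F = -5 + F)
D(f) = -208*f (D(f) = -209*f + f = -208*f)
28341/(D(A(m) - 1*99) - (2789 - 1*2387)) = 28341/(-208*((-5 - 7) - 1*99) - (2789 - 1*2387)) = 28341/(-208*(-12 - 99) - (2789 - 2387)) = 28341/(-208*(-111) - 1*402) = 28341/(23088 - 402) = 28341/22686 = 28341*(1/22686) = 9447/7562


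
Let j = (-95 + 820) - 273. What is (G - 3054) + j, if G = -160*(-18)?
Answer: 278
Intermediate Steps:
G = 2880
j = 452 (j = 725 - 273 = 452)
(G - 3054) + j = (2880 - 3054) + 452 = -174 + 452 = 278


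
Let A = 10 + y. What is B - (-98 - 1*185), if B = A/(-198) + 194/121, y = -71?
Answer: 620537/2178 ≈ 284.91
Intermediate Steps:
A = -61 (A = 10 - 71 = -61)
B = 4163/2178 (B = -61/(-198) + 194/121 = -61*(-1/198) + 194*(1/121) = 61/198 + 194/121 = 4163/2178 ≈ 1.9114)
B - (-98 - 1*185) = 4163/2178 - (-98 - 1*185) = 4163/2178 - (-98 - 185) = 4163/2178 - 1*(-283) = 4163/2178 + 283 = 620537/2178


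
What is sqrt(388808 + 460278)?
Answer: sqrt(849086) ≈ 921.46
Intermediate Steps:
sqrt(388808 + 460278) = sqrt(849086)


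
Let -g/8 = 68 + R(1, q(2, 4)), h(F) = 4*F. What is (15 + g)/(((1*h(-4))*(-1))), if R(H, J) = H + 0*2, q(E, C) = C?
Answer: -537/16 ≈ -33.563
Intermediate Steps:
R(H, J) = H (R(H, J) = H + 0 = H)
g = -552 (g = -8*(68 + 1) = -8*69 = -552)
(15 + g)/(((1*h(-4))*(-1))) = (15 - 552)/(((1*(4*(-4)))*(-1))) = -537/((1*(-16))*(-1)) = -537/(-16*(-1)) = -537/16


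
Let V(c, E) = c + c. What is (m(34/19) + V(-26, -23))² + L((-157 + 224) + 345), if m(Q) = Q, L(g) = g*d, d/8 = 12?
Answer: 15188388/361 ≈ 42073.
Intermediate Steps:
d = 96 (d = 8*12 = 96)
V(c, E) = 2*c
L(g) = 96*g (L(g) = g*96 = 96*g)
(m(34/19) + V(-26, -23))² + L((-157 + 224) + 345) = (34/19 + 2*(-26))² + 96*((-157 + 224) + 345) = (34*(1/19) - 52)² + 96*(67 + 345) = (34/19 - 52)² + 96*412 = (-954/19)² + 39552 = 910116/361 + 39552 = 15188388/361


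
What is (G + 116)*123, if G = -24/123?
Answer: 14244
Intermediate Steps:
G = -8/41 (G = -24*1/123 = -8/41 ≈ -0.19512)
(G + 116)*123 = (-8/41 + 116)*123 = (4748/41)*123 = 14244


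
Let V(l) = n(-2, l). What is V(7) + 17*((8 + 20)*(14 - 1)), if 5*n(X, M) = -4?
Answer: 30936/5 ≈ 6187.2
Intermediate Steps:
n(X, M) = -⅘ (n(X, M) = (⅕)*(-4) = -⅘)
V(l) = -⅘
V(7) + 17*((8 + 20)*(14 - 1)) = -⅘ + 17*((8 + 20)*(14 - 1)) = -⅘ + 17*(28*13) = -⅘ + 17*364 = -⅘ + 6188 = 30936/5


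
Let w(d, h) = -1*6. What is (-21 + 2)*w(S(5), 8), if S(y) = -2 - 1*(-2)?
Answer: 114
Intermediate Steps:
S(y) = 0 (S(y) = -2 + 2 = 0)
w(d, h) = -6
(-21 + 2)*w(S(5), 8) = (-21 + 2)*(-6) = -19*(-6) = 114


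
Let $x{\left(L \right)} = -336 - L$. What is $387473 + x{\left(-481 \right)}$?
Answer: $387618$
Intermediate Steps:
$387473 + x{\left(-481 \right)} = 387473 - -145 = 387473 + \left(-336 + 481\right) = 387473 + 145 = 387618$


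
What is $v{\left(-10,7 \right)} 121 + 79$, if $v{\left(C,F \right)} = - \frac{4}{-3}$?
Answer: $\frac{721}{3} \approx 240.33$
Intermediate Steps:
$v{\left(C,F \right)} = \frac{4}{3}$ ($v{\left(C,F \right)} = \left(-4\right) \left(- \frac{1}{3}\right) = \frac{4}{3}$)
$v{\left(-10,7 \right)} 121 + 79 = \frac{4}{3} \cdot 121 + 79 = \frac{484}{3} + 79 = \frac{721}{3}$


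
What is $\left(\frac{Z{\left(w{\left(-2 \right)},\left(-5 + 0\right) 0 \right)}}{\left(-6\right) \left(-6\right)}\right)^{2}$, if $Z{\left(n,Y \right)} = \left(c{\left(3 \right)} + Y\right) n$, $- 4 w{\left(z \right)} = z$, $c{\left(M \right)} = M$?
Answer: $\frac{1}{576} \approx 0.0017361$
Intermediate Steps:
$w{\left(z \right)} = - \frac{z}{4}$
$Z{\left(n,Y \right)} = n \left(3 + Y\right)$ ($Z{\left(n,Y \right)} = \left(3 + Y\right) n = n \left(3 + Y\right)$)
$\left(\frac{Z{\left(w{\left(-2 \right)},\left(-5 + 0\right) 0 \right)}}{\left(-6\right) \left(-6\right)}\right)^{2} = \left(\frac{\left(- \frac{1}{4}\right) \left(-2\right) \left(3 + \left(-5 + 0\right) 0\right)}{\left(-6\right) \left(-6\right)}\right)^{2} = \left(\frac{\frac{1}{2} \left(3 - 0\right)}{36}\right)^{2} = \left(\frac{3 + 0}{2} \cdot \frac{1}{36}\right)^{2} = \left(\frac{1}{2} \cdot 3 \cdot \frac{1}{36}\right)^{2} = \left(\frac{3}{2} \cdot \frac{1}{36}\right)^{2} = \left(\frac{1}{24}\right)^{2} = \frac{1}{576}$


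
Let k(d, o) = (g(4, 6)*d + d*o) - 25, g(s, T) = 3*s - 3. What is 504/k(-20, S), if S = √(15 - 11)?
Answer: -72/35 ≈ -2.0571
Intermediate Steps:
S = 2 (S = √4 = 2)
g(s, T) = -3 + 3*s
k(d, o) = -25 + 9*d + d*o (k(d, o) = ((-3 + 3*4)*d + d*o) - 25 = ((-3 + 12)*d + d*o) - 25 = (9*d + d*o) - 25 = -25 + 9*d + d*o)
504/k(-20, S) = 504/(-25 + 9*(-20) - 20*2) = 504/(-25 - 180 - 40) = 504/(-245) = 504*(-1/245) = -72/35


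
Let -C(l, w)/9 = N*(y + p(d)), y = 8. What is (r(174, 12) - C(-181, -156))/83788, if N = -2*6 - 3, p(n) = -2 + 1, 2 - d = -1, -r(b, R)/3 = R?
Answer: -981/83788 ≈ -0.011708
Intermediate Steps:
r(b, R) = -3*R
d = 3 (d = 2 - 1*(-1) = 2 + 1 = 3)
p(n) = -1
N = -15 (N = -12 - 3 = -15)
C(l, w) = 945 (C(l, w) = -(-135)*(8 - 1) = -(-135)*7 = -9*(-105) = 945)
(r(174, 12) - C(-181, -156))/83788 = (-3*12 - 1*945)/83788 = (-36 - 945)*(1/83788) = -981*1/83788 = -981/83788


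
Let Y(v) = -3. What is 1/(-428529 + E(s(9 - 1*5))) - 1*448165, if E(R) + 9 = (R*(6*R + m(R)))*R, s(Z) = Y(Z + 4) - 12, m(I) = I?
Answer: -202643630896/452163 ≈ -4.4817e+5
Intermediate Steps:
s(Z) = -15 (s(Z) = -3 - 12 = -15)
E(R) = -9 + 7*R³ (E(R) = -9 + (R*(6*R + R))*R = -9 + (R*(7*R))*R = -9 + (7*R²)*R = -9 + 7*R³)
1/(-428529 + E(s(9 - 1*5))) - 1*448165 = 1/(-428529 + (-9 + 7*(-15)³)) - 1*448165 = 1/(-428529 + (-9 + 7*(-3375))) - 448165 = 1/(-428529 + (-9 - 23625)) - 448165 = 1/(-428529 - 23634) - 448165 = 1/(-452163) - 448165 = -1/452163 - 448165 = -202643630896/452163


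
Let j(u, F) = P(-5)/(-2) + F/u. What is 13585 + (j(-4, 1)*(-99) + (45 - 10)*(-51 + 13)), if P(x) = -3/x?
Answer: 246189/20 ≈ 12309.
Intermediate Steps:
j(u, F) = -3/10 + F/u (j(u, F) = -3/(-5)/(-2) + F/u = -3*(-1/5)*(-1/2) + F/u = (3/5)*(-1/2) + F/u = -3/10 + F/u)
13585 + (j(-4, 1)*(-99) + (45 - 10)*(-51 + 13)) = 13585 + ((-3/10 + 1/(-4))*(-99) + (45 - 10)*(-51 + 13)) = 13585 + ((-3/10 + 1*(-1/4))*(-99) + 35*(-38)) = 13585 + ((-3/10 - 1/4)*(-99) - 1330) = 13585 + (-11/20*(-99) - 1330) = 13585 + (1089/20 - 1330) = 13585 - 25511/20 = 246189/20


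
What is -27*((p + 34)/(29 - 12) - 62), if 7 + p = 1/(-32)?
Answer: 887355/544 ≈ 1631.2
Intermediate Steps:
p = -225/32 (p = -7 + 1/(-32) = -7 - 1/32 = -225/32 ≈ -7.0313)
-27*((p + 34)/(29 - 12) - 62) = -27*((-225/32 + 34)/(29 - 12) - 62) = -27*((863/32)/17 - 62) = -27*((863/32)*(1/17) - 62) = -27*(863/544 - 62) = -27*(-32865/544) = 887355/544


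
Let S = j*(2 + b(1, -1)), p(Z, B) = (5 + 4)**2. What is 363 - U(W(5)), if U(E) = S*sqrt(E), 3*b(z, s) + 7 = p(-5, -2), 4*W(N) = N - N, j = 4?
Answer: 363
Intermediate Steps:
W(N) = 0 (W(N) = (N - N)/4 = (1/4)*0 = 0)
p(Z, B) = 81 (p(Z, B) = 9**2 = 81)
b(z, s) = 74/3 (b(z, s) = -7/3 + (1/3)*81 = -7/3 + 27 = 74/3)
S = 320/3 (S = 4*(2 + 74/3) = 4*(80/3) = 320/3 ≈ 106.67)
U(E) = 320*sqrt(E)/3
363 - U(W(5)) = 363 - 320*sqrt(0)/3 = 363 - 320*0/3 = 363 - 1*0 = 363 + 0 = 363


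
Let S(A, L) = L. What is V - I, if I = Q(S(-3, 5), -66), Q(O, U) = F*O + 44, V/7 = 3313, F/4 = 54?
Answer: 22067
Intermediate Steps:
F = 216 (F = 4*54 = 216)
V = 23191 (V = 7*3313 = 23191)
Q(O, U) = 44 + 216*O (Q(O, U) = 216*O + 44 = 44 + 216*O)
I = 1124 (I = 44 + 216*5 = 44 + 1080 = 1124)
V - I = 23191 - 1*1124 = 23191 - 1124 = 22067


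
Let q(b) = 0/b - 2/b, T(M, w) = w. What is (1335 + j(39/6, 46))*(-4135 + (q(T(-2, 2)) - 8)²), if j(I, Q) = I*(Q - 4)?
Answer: -6518832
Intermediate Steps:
q(b) = -2/b (q(b) = 0 - 2/b = -2/b)
j(I, Q) = I*(-4 + Q)
(1335 + j(39/6, 46))*(-4135 + (q(T(-2, 2)) - 8)²) = (1335 + (39/6)*(-4 + 46))*(-4135 + (-2/2 - 8)²) = (1335 + (39*(⅙))*42)*(-4135 + (-2*½ - 8)²) = (1335 + (13/2)*42)*(-4135 + (-1 - 8)²) = (1335 + 273)*(-4135 + (-9)²) = 1608*(-4135 + 81) = 1608*(-4054) = -6518832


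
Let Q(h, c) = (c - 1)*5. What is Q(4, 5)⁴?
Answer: 160000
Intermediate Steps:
Q(h, c) = -5 + 5*c (Q(h, c) = (-1 + c)*5 = -5 + 5*c)
Q(4, 5)⁴ = (-5 + 5*5)⁴ = (-5 + 25)⁴ = 20⁴ = 160000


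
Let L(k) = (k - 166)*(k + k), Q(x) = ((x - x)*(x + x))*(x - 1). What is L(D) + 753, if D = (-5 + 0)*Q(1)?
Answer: 753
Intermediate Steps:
Q(x) = 0 (Q(x) = (0*(2*x))*(-1 + x) = 0*(-1 + x) = 0)
D = 0 (D = (-5 + 0)*0 = -5*0 = 0)
L(k) = 2*k*(-166 + k) (L(k) = (-166 + k)*(2*k) = 2*k*(-166 + k))
L(D) + 753 = 2*0*(-166 + 0) + 753 = 2*0*(-166) + 753 = 0 + 753 = 753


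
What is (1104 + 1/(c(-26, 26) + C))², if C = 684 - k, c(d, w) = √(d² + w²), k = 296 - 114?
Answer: 19143532491624363/15706606276 - 1798682015*√2/7853303138 ≈ 1.2188e+6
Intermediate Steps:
k = 182
C = 502 (C = 684 - 1*182 = 684 - 182 = 502)
(1104 + 1/(c(-26, 26) + C))² = (1104 + 1/(√((-26)² + 26²) + 502))² = (1104 + 1/(√(676 + 676) + 502))² = (1104 + 1/(√1352 + 502))² = (1104 + 1/(26*√2 + 502))² = (1104 + 1/(502 + 26*√2))²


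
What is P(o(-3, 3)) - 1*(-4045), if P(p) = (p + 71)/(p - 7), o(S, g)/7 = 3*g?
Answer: 113327/28 ≈ 4047.4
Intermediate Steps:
o(S, g) = 21*g (o(S, g) = 7*(3*g) = 21*g)
P(p) = (71 + p)/(-7 + p)
P(o(-3, 3)) - 1*(-4045) = (71 + 21*3)/(-7 + 21*3) - 1*(-4045) = (71 + 63)/(-7 + 63) + 4045 = 134/56 + 4045 = (1/56)*134 + 4045 = 67/28 + 4045 = 113327/28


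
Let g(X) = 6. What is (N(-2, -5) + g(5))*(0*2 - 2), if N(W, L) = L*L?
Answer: -62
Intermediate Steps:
N(W, L) = L²
(N(-2, -5) + g(5))*(0*2 - 2) = ((-5)² + 6)*(0*2 - 2) = (25 + 6)*(0 - 2) = 31*(-2) = -62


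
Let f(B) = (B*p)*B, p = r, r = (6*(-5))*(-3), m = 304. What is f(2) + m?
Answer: 664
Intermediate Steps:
r = 90 (r = -30*(-3) = 90)
p = 90
f(B) = 90*B**2 (f(B) = (B*90)*B = (90*B)*B = 90*B**2)
f(2) + m = 90*2**2 + 304 = 90*4 + 304 = 360 + 304 = 664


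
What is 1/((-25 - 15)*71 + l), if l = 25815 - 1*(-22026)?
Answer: 1/45001 ≈ 2.2222e-5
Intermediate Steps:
l = 47841 (l = 25815 + 22026 = 47841)
1/((-25 - 15)*71 + l) = 1/((-25 - 15)*71 + 47841) = 1/(-40*71 + 47841) = 1/(-2840 + 47841) = 1/45001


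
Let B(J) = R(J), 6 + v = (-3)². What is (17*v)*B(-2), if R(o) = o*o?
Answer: 204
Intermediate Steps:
v = 3 (v = -6 + (-3)² = -6 + 9 = 3)
R(o) = o²
B(J) = J²
(17*v)*B(-2) = (17*3)*(-2)² = 51*4 = 204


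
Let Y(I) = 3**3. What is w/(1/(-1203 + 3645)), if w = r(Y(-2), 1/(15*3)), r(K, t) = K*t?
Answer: 7326/5 ≈ 1465.2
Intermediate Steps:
Y(I) = 27
w = 3/5 (w = 27/((15*3)) = 27/45 = 27*(1/45) = 3/5 ≈ 0.60000)
w/(1/(-1203 + 3645)) = 3/(5*(1/(-1203 + 3645))) = 3/(5*(1/2442)) = (3/5)*2442 = 7326/5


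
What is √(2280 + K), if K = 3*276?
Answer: 2*√777 ≈ 55.749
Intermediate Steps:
K = 828
√(2280 + K) = √(2280 + 828) = √3108 = 2*√777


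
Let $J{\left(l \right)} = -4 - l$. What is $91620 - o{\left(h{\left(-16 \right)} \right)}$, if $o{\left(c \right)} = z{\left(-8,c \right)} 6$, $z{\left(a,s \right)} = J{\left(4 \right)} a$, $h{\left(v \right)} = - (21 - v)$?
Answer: $91236$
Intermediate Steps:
$h{\left(v \right)} = -21 + v$
$z{\left(a,s \right)} = - 8 a$ ($z{\left(a,s \right)} = \left(-4 - 4\right) a = - 8 a$)
$o{\left(c \right)} = 384$ ($o{\left(c \right)} = \left(-8\right) \left(-8\right) 6 = 64 \cdot 6 = 384$)
$91620 - o{\left(h{\left(-16 \right)} \right)} = 91620 - 384 = 91236$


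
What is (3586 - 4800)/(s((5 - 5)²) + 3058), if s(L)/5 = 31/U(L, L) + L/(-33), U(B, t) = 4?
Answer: -4856/12387 ≈ -0.39202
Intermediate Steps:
s(L) = 155/4 - 5*L/33 (s(L) = 5*(31/4 + L/(-33)) = 5*(31*(¼) + L*(-1/33)) = 5*(31/4 - L/33) = 155/4 - 5*L/33)
(3586 - 4800)/(s((5 - 5)²) + 3058) = (3586 - 4800)/((155/4 - 5*(5 - 5)²/33) + 3058) = -1214/((155/4 - 5/33*0²) + 3058) = -1214/((155/4 - 5/33*0) + 3058) = -1214/((155/4 + 0) + 3058) = -1214/(155/4 + 3058) = -1214/12387/4 = -1214*4/12387 = -4856/12387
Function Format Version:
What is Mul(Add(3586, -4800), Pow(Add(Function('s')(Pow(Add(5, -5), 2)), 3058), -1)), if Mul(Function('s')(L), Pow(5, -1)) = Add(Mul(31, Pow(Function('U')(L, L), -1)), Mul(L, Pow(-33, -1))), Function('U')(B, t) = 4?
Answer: Rational(-4856, 12387) ≈ -0.39202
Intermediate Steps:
Function('s')(L) = Add(Rational(155, 4), Mul(Rational(-5, 33), L)) (Function('s')(L) = Mul(5, Add(Mul(31, Pow(4, -1)), Mul(L, Pow(-33, -1)))) = Mul(5, Add(Mul(31, Rational(1, 4)), Mul(L, Rational(-1, 33)))) = Mul(5, Add(Rational(31, 4), Mul(Rational(-1, 33), L))) = Add(Rational(155, 4), Mul(Rational(-5, 33), L)))
Mul(Add(3586, -4800), Pow(Add(Function('s')(Pow(Add(5, -5), 2)), 3058), -1)) = Mul(Add(3586, -4800), Pow(Add(Add(Rational(155, 4), Mul(Rational(-5, 33), Pow(Add(5, -5), 2))), 3058), -1)) = Mul(-1214, Pow(Add(Add(Rational(155, 4), Mul(Rational(-5, 33), Pow(0, 2))), 3058), -1)) = Mul(-1214, Pow(Add(Add(Rational(155, 4), Mul(Rational(-5, 33), 0)), 3058), -1)) = Mul(-1214, Pow(Add(Add(Rational(155, 4), 0), 3058), -1)) = Mul(-1214, Pow(Add(Rational(155, 4), 3058), -1)) = Mul(-1214, Pow(Rational(12387, 4), -1)) = Mul(-1214, Rational(4, 12387)) = Rational(-4856, 12387)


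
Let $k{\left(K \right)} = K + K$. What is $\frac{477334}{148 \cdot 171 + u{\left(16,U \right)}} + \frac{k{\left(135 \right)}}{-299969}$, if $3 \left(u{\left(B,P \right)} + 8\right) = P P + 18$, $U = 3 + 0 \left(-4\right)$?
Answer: $\frac{143178569216}{7591915421} \approx 18.859$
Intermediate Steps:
$U = 3$ ($U = 3 + 0 = 3$)
$u{\left(B,P \right)} = -2 + \frac{P^{2}}{3}$ ($u{\left(B,P \right)} = -8 + \frac{P P + 18}{3} = -8 + \frac{P^{2} + 18}{3} = -8 + \frac{18 + P^{2}}{3} = -8 + \left(6 + \frac{P^{2}}{3}\right) = -2 + \frac{P^{2}}{3}$)
$k{\left(K \right)} = 2 K$
$\frac{477334}{148 \cdot 171 + u{\left(16,U \right)}} + \frac{k{\left(135 \right)}}{-299969} = \frac{477334}{148 \cdot 171 - \left(2 - \frac{3^{2}}{3}\right)} + \frac{2 \cdot 135}{-299969} = \frac{477334}{25308 + \left(-2 + \frac{1}{3} \cdot 9\right)} + 270 \left(- \frac{1}{299969}\right) = \frac{477334}{25308 + \left(-2 + 3\right)} - \frac{270}{299969} = \frac{477334}{25308 + 1} - \frac{270}{299969} = \frac{477334}{25309} - \frac{270}{299969} = \frac{143178569216}{7591915421}$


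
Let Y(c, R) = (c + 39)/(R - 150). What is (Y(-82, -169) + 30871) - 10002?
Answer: 6657254/319 ≈ 20869.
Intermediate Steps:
Y(c, R) = (39 + c)/(-150 + R)
(Y(-82, -169) + 30871) - 10002 = ((39 - 82)/(-150 - 169) + 30871) - 10002 = (-43/(-319) + 30871) - 10002 = (-1/319*(-43) + 30871) - 10002 = (43/319 + 30871) - 10002 = 9847892/319 - 10002 = 6657254/319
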